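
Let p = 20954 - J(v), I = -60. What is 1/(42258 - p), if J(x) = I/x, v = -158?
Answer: 79/1683046 ≈ 4.6939e-5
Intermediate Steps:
J(x) = -60/x
p = 1655336/79 (p = 20954 - (-60)/(-158) = 20954 - (-60)*(-1)/158 = 20954 - 1*30/79 = 20954 - 30/79 = 1655336/79 ≈ 20954.)
1/(42258 - p) = 1/(42258 - 1*1655336/79) = 1/(42258 - 1655336/79) = 1/(1683046/79) = 79/1683046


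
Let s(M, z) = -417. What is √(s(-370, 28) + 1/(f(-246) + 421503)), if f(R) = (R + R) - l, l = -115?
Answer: I*√73953743563166/421126 ≈ 20.421*I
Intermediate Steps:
f(R) = 115 + 2*R (f(R) = (R + R) - 1*(-115) = 2*R + 115 = 115 + 2*R)
√(s(-370, 28) + 1/(f(-246) + 421503)) = √(-417 + 1/((115 + 2*(-246)) + 421503)) = √(-417 + 1/((115 - 492) + 421503)) = √(-417 + 1/(-377 + 421503)) = √(-417 + 1/421126) = √(-175609541/421126) = I*√73953743563166/421126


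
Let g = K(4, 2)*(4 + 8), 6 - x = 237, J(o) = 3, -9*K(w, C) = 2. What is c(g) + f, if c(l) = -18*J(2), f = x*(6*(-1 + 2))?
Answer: -1440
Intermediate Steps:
K(w, C) = -2/9 (K(w, C) = -⅑*2 = -2/9)
x = -231 (x = 6 - 1*237 = 6 - 237 = -231)
f = -1386 (f = -1386*(-1 + 2) = -1386 ≈ -1386.0)
g = -8/3 (g = -2*(4 + 8)/9 = -2/9*12 = -8/3 ≈ -2.6667)
c(l) = -54 (c(l) = -18*3 = -54)
c(g) + f = -54 - 1386 = -1440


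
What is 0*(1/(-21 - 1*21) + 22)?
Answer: 0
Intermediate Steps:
0*(1/(-21 - 1*21) + 22) = 0*(1/(-21 - 21) + 22) = 0*(1/(-42) + 22) = 0*(-1/42 + 22) = 0*(923/42) = 0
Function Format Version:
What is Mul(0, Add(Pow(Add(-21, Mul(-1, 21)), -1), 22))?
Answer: 0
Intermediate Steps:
Mul(0, Add(Pow(Add(-21, Mul(-1, 21)), -1), 22)) = Mul(0, Add(Pow(Add(-21, -21), -1), 22)) = Mul(0, Add(Pow(-42, -1), 22)) = Mul(0, Add(Rational(-1, 42), 22)) = Mul(0, Rational(923, 42)) = 0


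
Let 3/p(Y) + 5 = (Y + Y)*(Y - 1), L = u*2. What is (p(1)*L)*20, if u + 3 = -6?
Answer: 216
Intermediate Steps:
u = -9 (u = -3 - 6 = -9)
L = -18 (L = -9*2 = -18)
p(Y) = 3/(-5 + 2*Y*(-1 + Y)) (p(Y) = 3/(-5 + (Y + Y)*(Y - 1)) = 3/(-5 + (2*Y)*(-1 + Y)) = 3/(-5 + 2*Y*(-1 + Y)))
(p(1)*L)*20 = ((3/(-5 - 2*1 + 2*1**2))*(-18))*20 = ((3/(-5 - 2 + 2*1))*(-18))*20 = ((3/(-5 - 2 + 2))*(-18))*20 = ((3/(-5))*(-18))*20 = ((3*(-1/5))*(-18))*20 = -3/5*(-18)*20 = (54/5)*20 = 216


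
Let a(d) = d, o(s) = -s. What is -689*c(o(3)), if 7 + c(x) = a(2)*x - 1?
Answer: 9646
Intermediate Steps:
c(x) = -8 + 2*x (c(x) = -7 + (2*x - 1) = -7 + (-1 + 2*x) = -8 + 2*x)
-689*c(o(3)) = -689*(-8 + 2*(-1*3)) = -689*(-8 + 2*(-3)) = -689*(-8 - 6) = -689*(-14) = 9646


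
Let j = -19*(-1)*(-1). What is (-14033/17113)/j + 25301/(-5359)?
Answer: -8151341400/1742462773 ≈ -4.6781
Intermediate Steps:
j = -19 (j = 19*(-1) = -19)
(-14033/17113)/j + 25301/(-5359) = -14033/17113/(-19) + 25301/(-5359) = -14033*1/17113*(-1/19) + 25301*(-1/5359) = -14033/17113*(-1/19) - 25301/5359 = 14033/325147 - 25301/5359 = -8151341400/1742462773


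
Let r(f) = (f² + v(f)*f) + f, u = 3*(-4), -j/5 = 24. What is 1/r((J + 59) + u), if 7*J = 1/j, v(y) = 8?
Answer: 705600/1857052681 ≈ 0.00037996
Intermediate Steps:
j = -120 (j = -5*24 = -120)
J = -1/840 (J = (⅐)/(-120) = (⅐)*(-1/120) = -1/840 ≈ -0.0011905)
u = -12
r(f) = f² + 9*f (r(f) = (f² + 8*f) + f = f² + 9*f)
1/r((J + 59) + u) = 1/(((-1/840 + 59) - 12)*(9 + ((-1/840 + 59) - 12))) = 1/((49559/840 - 12)*(9 + (49559/840 - 12))) = 1/(39479*(9 + 39479/840)/840) = 1/((39479/840)*(47039/840)) = 1/(1857052681/705600) = 705600/1857052681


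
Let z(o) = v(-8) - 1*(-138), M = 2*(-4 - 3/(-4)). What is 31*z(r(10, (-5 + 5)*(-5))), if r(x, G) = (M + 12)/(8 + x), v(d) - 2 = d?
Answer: 4092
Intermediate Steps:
v(d) = 2 + d
M = -13/2 (M = 2*(-4 - 3*(-1/4)) = 2*(-4 + 3/4) = 2*(-13/4) = -13/2 ≈ -6.5000)
r(x, G) = 11/(2*(8 + x)) (r(x, G) = (-13/2 + 12)/(8 + x) = 11/(2*(8 + x)))
z(o) = 132 (z(o) = (2 - 8) - 1*(-138) = -6 + 138 = 132)
31*z(r(10, (-5 + 5)*(-5))) = 31*132 = 4092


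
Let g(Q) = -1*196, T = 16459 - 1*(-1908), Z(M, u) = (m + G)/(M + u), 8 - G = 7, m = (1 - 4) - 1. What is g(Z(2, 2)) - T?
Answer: -18563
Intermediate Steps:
m = -4 (m = -3 - 1 = -4)
G = 1 (G = 8 - 1*7 = 8 - 7 = 1)
Z(M, u) = -3/(M + u) (Z(M, u) = (-4 + 1)/(M + u) = -3/(M + u))
T = 18367 (T = 16459 + 1908 = 18367)
g(Q) = -196
g(Z(2, 2)) - T = -196 - 1*18367 = -196 - 18367 = -18563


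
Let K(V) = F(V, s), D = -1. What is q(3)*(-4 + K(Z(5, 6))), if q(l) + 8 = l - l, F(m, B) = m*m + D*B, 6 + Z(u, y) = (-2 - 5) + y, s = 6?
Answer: -312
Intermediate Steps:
Z(u, y) = -13 + y (Z(u, y) = -6 + ((-2 - 5) + y) = -6 + (-7 + y) = -13 + y)
F(m, B) = m² - B (F(m, B) = m*m - B = m² - B)
q(l) = -8 (q(l) = -8 + (l - l) = -8 + 0 = -8)
K(V) = -6 + V² (K(V) = V² - 1*6 = V² - 6 = -6 + V²)
q(3)*(-4 + K(Z(5, 6))) = -8*(-4 + (-6 + (-13 + 6)²)) = -8*(-4 + (-6 + (-7)²)) = -8*(-4 + (-6 + 49)) = -8*(-4 + 43) = -8*39 = -312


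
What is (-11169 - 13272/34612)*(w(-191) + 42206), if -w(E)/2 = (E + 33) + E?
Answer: -4146614752200/8653 ≈ -4.7921e+8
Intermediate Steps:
w(E) = -66 - 4*E (w(E) = -2*((E + 33) + E) = -2*((33 + E) + E) = -2*(33 + 2*E) = -66 - 4*E)
(-11169 - 13272/34612)*(w(-191) + 42206) = (-11169 - 13272/34612)*((-66 - 4*(-191)) + 42206) = (-11169 - 13272*1/34612)*((-66 + 764) + 42206) = (-11169 - 3318/8653)*(698 + 42206) = -96648675/8653*42904 = -4146614752200/8653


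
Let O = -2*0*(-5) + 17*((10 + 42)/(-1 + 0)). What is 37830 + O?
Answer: 36946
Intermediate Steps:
O = -884 (O = 0*(-5) + 17*(52/(-1)) = 0 + 17*(52*(-1)) = 0 + 17*(-52) = 0 - 884 = -884)
37830 + O = 37830 - 884 = 36946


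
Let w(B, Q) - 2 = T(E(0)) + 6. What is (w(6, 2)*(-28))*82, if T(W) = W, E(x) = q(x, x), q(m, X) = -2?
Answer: -13776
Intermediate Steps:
E(x) = -2
w(B, Q) = 6 (w(B, Q) = 2 + (-2 + 6) = 2 + 4 = 6)
(w(6, 2)*(-28))*82 = (6*(-28))*82 = -168*82 = -13776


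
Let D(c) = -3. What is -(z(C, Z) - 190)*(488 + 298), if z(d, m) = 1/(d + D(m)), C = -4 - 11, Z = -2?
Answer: 448151/3 ≈ 1.4938e+5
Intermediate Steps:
C = -15
z(d, m) = 1/(-3 + d) (z(d, m) = 1/(d - 3) = 1/(-3 + d))
-(z(C, Z) - 190)*(488 + 298) = -(1/(-3 - 15) - 190)*(488 + 298) = -(1/(-18) - 190)*786 = -(-1/18 - 190)*786 = -(-3421)*786/18 = -1*(-448151/3) = 448151/3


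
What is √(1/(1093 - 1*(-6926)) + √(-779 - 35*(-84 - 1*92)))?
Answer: √(11 + 88209*√5381)/297 ≈ 8.5648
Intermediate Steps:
√(1/(1093 - 1*(-6926)) + √(-779 - 35*(-84 - 1*92))) = √(1/(1093 + 6926) + √(-779 - 35*(-84 - 92))) = √(1/8019 + √(-779 - 35*(-176))) = √(1/8019 + √(-779 + 6160)) = √(1/8019 + √5381)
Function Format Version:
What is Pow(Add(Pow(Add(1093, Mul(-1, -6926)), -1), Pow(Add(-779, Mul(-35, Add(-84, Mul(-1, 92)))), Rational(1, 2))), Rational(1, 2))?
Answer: Mul(Rational(1, 297), Pow(Add(11, Mul(88209, Pow(5381, Rational(1, 2)))), Rational(1, 2))) ≈ 8.5648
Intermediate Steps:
Pow(Add(Pow(Add(1093, Mul(-1, -6926)), -1), Pow(Add(-779, Mul(-35, Add(-84, Mul(-1, 92)))), Rational(1, 2))), Rational(1, 2)) = Pow(Add(Pow(Add(1093, 6926), -1), Pow(Add(-779, Mul(-35, Add(-84, -92))), Rational(1, 2))), Rational(1, 2)) = Pow(Add(Pow(8019, -1), Pow(Add(-779, Mul(-35, -176)), Rational(1, 2))), Rational(1, 2)) = Pow(Add(Rational(1, 8019), Pow(Add(-779, 6160), Rational(1, 2))), Rational(1, 2)) = Pow(Add(Rational(1, 8019), Pow(5381, Rational(1, 2))), Rational(1, 2))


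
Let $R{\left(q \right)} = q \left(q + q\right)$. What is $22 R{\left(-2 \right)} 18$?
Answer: $3168$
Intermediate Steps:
$R{\left(q \right)} = 2 q^{2}$ ($R{\left(q \right)} = q 2 q = 2 q^{2}$)
$22 R{\left(-2 \right)} 18 = 22 \cdot 2 \left(-2\right)^{2} \cdot 18 = 22 \cdot 2 \cdot 4 \cdot 18 = 22 \cdot 8 \cdot 18 = 176 \cdot 18 = 3168$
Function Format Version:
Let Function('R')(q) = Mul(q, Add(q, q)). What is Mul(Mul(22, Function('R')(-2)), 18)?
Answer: 3168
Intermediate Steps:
Function('R')(q) = Mul(2, Pow(q, 2)) (Function('R')(q) = Mul(q, Mul(2, q)) = Mul(2, Pow(q, 2)))
Mul(Mul(22, Function('R')(-2)), 18) = Mul(Mul(22, Mul(2, Pow(-2, 2))), 18) = Mul(Mul(22, Mul(2, 4)), 18) = Mul(Mul(22, 8), 18) = Mul(176, 18) = 3168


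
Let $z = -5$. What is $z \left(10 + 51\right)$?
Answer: $-305$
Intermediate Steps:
$z \left(10 + 51\right) = - 5 \left(10 + 51\right) = \left(-5\right) 61 = -305$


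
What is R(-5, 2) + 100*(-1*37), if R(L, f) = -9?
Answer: -3709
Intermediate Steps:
R(-5, 2) + 100*(-1*37) = -9 + 100*(-1*37) = -9 + 100*(-37) = -9 - 3700 = -3709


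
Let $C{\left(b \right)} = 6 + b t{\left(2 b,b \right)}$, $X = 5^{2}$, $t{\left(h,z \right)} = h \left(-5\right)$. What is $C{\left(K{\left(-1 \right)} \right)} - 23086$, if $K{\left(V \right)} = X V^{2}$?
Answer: $-29330$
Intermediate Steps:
$t{\left(h,z \right)} = - 5 h$
$X = 25$
$K{\left(V \right)} = 25 V^{2}$
$C{\left(b \right)} = 6 - 10 b^{2}$ ($C{\left(b \right)} = 6 + b \left(- 5 \cdot 2 b\right) = 6 + b \left(- 10 b\right) = 6 - 10 b^{2}$)
$C{\left(K{\left(-1 \right)} \right)} - 23086 = \left(6 - 10 \left(25 \left(-1\right)^{2}\right)^{2}\right) - 23086 = \left(6 - 10 \left(25 \cdot 1\right)^{2}\right) - 23086 = \left(6 - 10 \cdot 25^{2}\right) - 23086 = \left(6 - 6250\right) - 23086 = -6244 - 23086 = -29330$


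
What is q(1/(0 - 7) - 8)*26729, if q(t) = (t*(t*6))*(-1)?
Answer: -521055126/49 ≈ -1.0634e+7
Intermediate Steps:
q(t) = -6*t² (q(t) = (t*(6*t))*(-1) = (6*t²)*(-1) = -6*t²)
q(1/(0 - 7) - 8)*26729 = -6*(1/(0 - 7) - 8)²*26729 = -6*(1/(-7) - 8)²*26729 = -6*(-⅐ - 8)²*26729 = -6*(-57/7)²*26729 = -6*3249/49*26729 = -19494/49*26729 = -521055126/49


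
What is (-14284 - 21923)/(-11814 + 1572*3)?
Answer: 12069/2366 ≈ 5.1010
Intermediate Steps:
(-14284 - 21923)/(-11814 + 1572*3) = -36207/(-11814 + 4716) = -36207/(-7098) = -36207*(-1/7098) = 12069/2366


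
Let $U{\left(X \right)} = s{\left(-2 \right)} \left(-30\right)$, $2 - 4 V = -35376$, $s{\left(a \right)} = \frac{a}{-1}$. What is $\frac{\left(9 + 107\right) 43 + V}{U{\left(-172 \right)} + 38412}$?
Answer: $\frac{27665}{76704} \approx 0.36067$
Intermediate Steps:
$s{\left(a \right)} = - a$ ($s{\left(a \right)} = a \left(-1\right) = - a$)
$V = \frac{17689}{2}$ ($V = \frac{1}{2} - -8844 = \frac{1}{2} + 8844 = \frac{17689}{2} \approx 8844.5$)
$U{\left(X \right)} = -60$ ($U{\left(X \right)} = \left(-1\right) \left(-2\right) \left(-30\right) = 2 \left(-30\right) = -60$)
$\frac{\left(9 + 107\right) 43 + V}{U{\left(-172 \right)} + 38412} = \frac{\left(9 + 107\right) 43 + \frac{17689}{2}}{-60 + 38412} = \frac{116 \cdot 43 + \frac{17689}{2}}{38352} = \left(4988 + \frac{17689}{2}\right) \frac{1}{38352} = \frac{27665}{2} \cdot \frac{1}{38352} = \frac{27665}{76704}$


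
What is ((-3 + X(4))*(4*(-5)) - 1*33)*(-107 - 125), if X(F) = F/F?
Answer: -1624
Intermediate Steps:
X(F) = 1
((-3 + X(4))*(4*(-5)) - 1*33)*(-107 - 125) = ((-3 + 1)*(4*(-5)) - 1*33)*(-107 - 125) = (-2*(-20) - 33)*(-232) = (40 - 33)*(-232) = 7*(-232) = -1624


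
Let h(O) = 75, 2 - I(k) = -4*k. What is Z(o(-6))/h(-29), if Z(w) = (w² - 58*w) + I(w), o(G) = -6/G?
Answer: -17/25 ≈ -0.68000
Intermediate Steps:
I(k) = 2 + 4*k (I(k) = 2 - (-4)*k = 2 + 4*k)
Z(w) = 2 + w² - 54*w (Z(w) = (w² - 58*w) + (2 + 4*w) = 2 + w² - 54*w)
Z(o(-6))/h(-29) = (2 + (-6/(-6))² - (-324)/(-6))/75 = (2 + (-6*(-⅙))² - (-324)*(-1)/6)*(1/75) = (2 + 1² - 54*1)*(1/75) = (2 + 1 - 54)*(1/75) = -51*1/75 = -17/25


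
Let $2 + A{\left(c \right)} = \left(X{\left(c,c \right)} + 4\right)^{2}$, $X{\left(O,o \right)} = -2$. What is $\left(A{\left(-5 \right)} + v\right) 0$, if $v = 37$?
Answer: $0$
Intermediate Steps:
$A{\left(c \right)} = 2$ ($A{\left(c \right)} = -2 + \left(-2 + 4\right)^{2} = -2 + 2^{2} = -2 + 4 = 2$)
$\left(A{\left(-5 \right)} + v\right) 0 = \left(2 + 37\right) 0 = 39 \cdot 0 = 0$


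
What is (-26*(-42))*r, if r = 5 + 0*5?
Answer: 5460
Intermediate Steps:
r = 5 (r = 5 + 0 = 5)
(-26*(-42))*r = -26*(-42)*5 = 1092*5 = 5460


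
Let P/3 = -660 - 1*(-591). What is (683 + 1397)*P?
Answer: -430560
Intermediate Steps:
P = -207 (P = 3*(-660 - 1*(-591)) = 3*(-660 + 591) = 3*(-69) = -207)
(683 + 1397)*P = (683 + 1397)*(-207) = 2080*(-207) = -430560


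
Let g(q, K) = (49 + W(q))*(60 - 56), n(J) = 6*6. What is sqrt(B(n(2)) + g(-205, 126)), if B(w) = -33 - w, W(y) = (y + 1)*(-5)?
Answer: sqrt(4207) ≈ 64.861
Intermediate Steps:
n(J) = 36
W(y) = -5 - 5*y (W(y) = (1 + y)*(-5) = -5 - 5*y)
g(q, K) = 176 - 20*q (g(q, K) = (49 + (-5 - 5*q))*(60 - 56) = (44 - 5*q)*4 = 176 - 20*q)
sqrt(B(n(2)) + g(-205, 126)) = sqrt((-33 - 1*36) + (176 - 20*(-205))) = sqrt((-33 - 36) + (176 + 4100)) = sqrt(-69 + 4276) = sqrt(4207)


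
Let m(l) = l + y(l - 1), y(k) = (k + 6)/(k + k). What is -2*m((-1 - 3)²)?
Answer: -167/5 ≈ -33.400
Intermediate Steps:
y(k) = (6 + k)/(2*k) (y(k) = (6 + k)/((2*k)) = (6 + k)*(1/(2*k)) = (6 + k)/(2*k))
m(l) = l + (5 + l)/(2*(-1 + l)) (m(l) = l + (6 + (l - 1))/(2*(l - 1)) = l + (6 + (-1 + l))/(2*(-1 + l)) = l + (5 + l)/(2*(-1 + l)))
-2*m((-1 - 3)²) = -(5 - (-1 - 3)² + 2*((-1 - 3)²)²)/(-1 + (-1 - 3)²) = -(5 - 1*(-4)² + 2*((-4)²)²)/(-1 + (-4)²) = -(5 - 1*16 + 2*16²)/(-1 + 16) = -(5 - 16 + 2*256)/15 = -(5 - 16 + 512)/15 = -501/15 = -2*167/10 = -167/5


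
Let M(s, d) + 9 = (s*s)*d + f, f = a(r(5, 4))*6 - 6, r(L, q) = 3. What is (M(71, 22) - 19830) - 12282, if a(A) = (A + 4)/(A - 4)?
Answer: 78733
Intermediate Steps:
a(A) = (4 + A)/(-4 + A)
f = -48 (f = ((4 + 3)/(-4 + 3))*6 - 6 = (7/(-1))*6 - 6 = -1*7*6 - 6 = -7*6 - 6 = -42 - 6 = -48)
M(s, d) = -57 + d*s² (M(s, d) = -9 + ((s*s)*d - 48) = -9 + (s²*d - 48) = -9 + (d*s² - 48) = -9 + (-48 + d*s²) = -57 + d*s²)
(M(71, 22) - 19830) - 12282 = ((-57 + 22*71²) - 19830) - 12282 = ((-57 + 22*5041) - 19830) - 12282 = ((-57 + 110902) - 19830) - 12282 = (110845 - 19830) - 12282 = 91015 - 12282 = 78733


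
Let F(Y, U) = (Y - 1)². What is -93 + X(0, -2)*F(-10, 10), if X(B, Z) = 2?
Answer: 149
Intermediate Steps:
F(Y, U) = (-1 + Y)²
-93 + X(0, -2)*F(-10, 10) = -93 + 2*(-1 - 10)² = -93 + 2*(-11)² = -93 + 2*121 = -93 + 242 = 149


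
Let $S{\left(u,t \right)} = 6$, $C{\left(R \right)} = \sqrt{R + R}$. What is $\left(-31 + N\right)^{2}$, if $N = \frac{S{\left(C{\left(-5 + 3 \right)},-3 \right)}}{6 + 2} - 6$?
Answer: $\frac{21025}{16} \approx 1314.1$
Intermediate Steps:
$C{\left(R \right)} = \sqrt{2} \sqrt{R}$ ($C{\left(R \right)} = \sqrt{2 R} = \sqrt{2} \sqrt{R}$)
$N = - \frac{21}{4}$ ($N = \frac{6}{6 + 2} - 6 = \frac{6}{8} - 6 = 6 \cdot \frac{1}{8} - 6 = \frac{3}{4} - 6 = - \frac{21}{4} \approx -5.25$)
$\left(-31 + N\right)^{2} = \left(-31 - \frac{21}{4}\right)^{2} = \left(- \frac{145}{4}\right)^{2} = \frac{21025}{16}$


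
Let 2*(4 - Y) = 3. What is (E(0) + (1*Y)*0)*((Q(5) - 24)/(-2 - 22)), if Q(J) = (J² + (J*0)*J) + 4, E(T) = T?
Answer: 0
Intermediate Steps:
Y = 5/2 (Y = 4 - ½*3 = 4 - 3/2 = 5/2 ≈ 2.5000)
Q(J) = 4 + J² (Q(J) = (J² + 0*J) + 4 = (J² + 0) + 4 = J² + 4 = 4 + J²)
(E(0) + (1*Y)*0)*((Q(5) - 24)/(-2 - 22)) = (0 + (1*(5/2))*0)*(((4 + 5²) - 24)/(-2 - 22)) = (0 + (5/2)*0)*(((4 + 25) - 24)/(-24)) = (0 + 0)*((29 - 24)*(-1/24)) = 0*(5*(-1/24)) = 0*(-5/24) = 0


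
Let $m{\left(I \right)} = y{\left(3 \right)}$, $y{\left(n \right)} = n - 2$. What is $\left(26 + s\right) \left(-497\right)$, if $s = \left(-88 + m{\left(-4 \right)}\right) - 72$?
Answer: $66101$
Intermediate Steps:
$y{\left(n \right)} = -2 + n$
$m{\left(I \right)} = 1$ ($m{\left(I \right)} = -2 + 3 = 1$)
$s = -159$ ($s = \left(-88 + 1\right) - 72 = -87 - 72 = -159$)
$\left(26 + s\right) \left(-497\right) = \left(26 - 159\right) \left(-497\right) = \left(-133\right) \left(-497\right) = 66101$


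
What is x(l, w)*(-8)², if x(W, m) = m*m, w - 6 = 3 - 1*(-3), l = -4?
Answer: 9216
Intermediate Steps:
w = 12 (w = 6 + (3 - 1*(-3)) = 6 + (3 + 3) = 6 + 6 = 12)
x(W, m) = m²
x(l, w)*(-8)² = 12²*(-8)² = 144*64 = 9216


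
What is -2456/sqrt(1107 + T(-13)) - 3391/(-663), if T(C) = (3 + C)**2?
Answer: 3391/663 - 2456*sqrt(1207)/1207 ≈ -65.578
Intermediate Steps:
-2456/sqrt(1107 + T(-13)) - 3391/(-663) = -2456/sqrt(1107 + (3 - 13)**2) - 3391/(-663) = -2456/sqrt(1107 + (-10)**2) - 3391*(-1/663) = -2456/sqrt(1107 + 100) + 3391/663 = -2456*sqrt(1207)/1207 + 3391/663 = 3391/663 - 2456*sqrt(1207)/1207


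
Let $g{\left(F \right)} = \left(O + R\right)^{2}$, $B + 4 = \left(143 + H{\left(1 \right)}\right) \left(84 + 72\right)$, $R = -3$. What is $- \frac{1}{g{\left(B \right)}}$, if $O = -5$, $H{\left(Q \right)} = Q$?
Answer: $- \frac{1}{64} \approx -0.015625$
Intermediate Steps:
$B = 22460$ ($B = -4 + \left(143 + 1\right) \left(84 + 72\right) = -4 + 144 \cdot 156 = -4 + 22464 = 22460$)
$g{\left(F \right)} = 64$ ($g{\left(F \right)} = \left(-5 - 3\right)^{2} = \left(-8\right)^{2} = 64$)
$- \frac{1}{g{\left(B \right)}} = - \frac{1}{64}$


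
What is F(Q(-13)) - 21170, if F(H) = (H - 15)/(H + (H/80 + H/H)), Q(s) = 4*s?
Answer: -21867270/1033 ≈ -21169.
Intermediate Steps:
F(H) = (-15 + H)/(1 + 81*H/80) (F(H) = (-15 + H)/(H + (H*(1/80) + 1)) = (-15 + H)/(H + (H/80 + 1)) = (-15 + H)/(H + (1 + H/80)) = (-15 + H)/(1 + 81*H/80))
F(Q(-13)) - 21170 = 80*(-15 + 4*(-13))/(80 + 81*(4*(-13))) - 21170 = 80*(-15 - 52)/(80 + 81*(-52)) - 21170 = 80*(-67)/(80 - 4212) - 21170 = 80*(-67)/(-4132) - 21170 = 80*(-1/4132)*(-67) - 21170 = 1340/1033 - 21170 = -21867270/1033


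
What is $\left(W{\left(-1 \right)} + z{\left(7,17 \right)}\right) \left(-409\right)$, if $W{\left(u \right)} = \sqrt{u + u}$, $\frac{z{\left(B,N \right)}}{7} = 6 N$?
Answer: $-292026 - 409 i \sqrt{2} \approx -2.9203 \cdot 10^{5} - 578.41 i$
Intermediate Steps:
$z{\left(B,N \right)} = 42 N$ ($z{\left(B,N \right)} = 7 \cdot 6 N = 42 N$)
$W{\left(u \right)} = \sqrt{2} \sqrt{u}$ ($W{\left(u \right)} = \sqrt{2 u} = \sqrt{2} \sqrt{u}$)
$\left(W{\left(-1 \right)} + z{\left(7,17 \right)}\right) \left(-409\right) = \left(\sqrt{2} \sqrt{-1} + 42 \cdot 17\right) \left(-409\right) = \left(\sqrt{2} i + 714\right) \left(-409\right) = \left(i \sqrt{2} + 714\right) \left(-409\right) = \left(714 + i \sqrt{2}\right) \left(-409\right) = -292026 - 409 i \sqrt{2}$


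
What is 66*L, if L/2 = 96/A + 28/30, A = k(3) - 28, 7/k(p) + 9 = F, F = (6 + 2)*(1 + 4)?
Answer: -477928/1435 ≈ -333.05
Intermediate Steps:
F = 40 (F = 8*5 = 40)
k(p) = 7/31 (k(p) = 7/(-9 + 40) = 7/31)
A = -861/31 (A = 7/31 - 28 = -861/31 ≈ -27.774)
L = -21724/4305 (L = 2*(96/(-861/31) + 28/30) = 2*(96*(-31/861) + 28*(1/30)) = 2*(-992/287 + 14/15) = 2*(-10862/4305) = -21724/4305 ≈ -5.0462)
66*L = 66*(-21724/4305) = -477928/1435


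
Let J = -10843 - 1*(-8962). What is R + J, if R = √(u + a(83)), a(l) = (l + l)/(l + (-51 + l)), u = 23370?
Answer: -1881 + 2*√77271835/115 ≈ -1728.1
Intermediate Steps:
a(l) = 2*l/(-51 + 2*l) (a(l) = (2*l)/(-51 + 2*l) = 2*l/(-51 + 2*l))
J = -1881 (J = -10843 + 8962 = -1881)
R = 2*√77271835/115 (R = √(23370 + 2*83/(-51 + 2*83)) = √(23370 + 2*83/(-51 + 166)) = √(23370 + 2*83/115) = √(23370 + 2*83*(1/115)) = √(23370 + 166/115) = √(2687716/115) = 2*√77271835/115 ≈ 152.88)
R + J = 2*√77271835/115 - 1881 = -1881 + 2*√77271835/115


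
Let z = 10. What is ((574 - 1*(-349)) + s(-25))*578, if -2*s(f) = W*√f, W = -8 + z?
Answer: 533494 - 2890*I ≈ 5.3349e+5 - 2890.0*I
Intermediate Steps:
W = 2 (W = -8 + 10 = 2)
s(f) = -√f
((574 - 1*(-349)) + s(-25))*578 = ((574 - 1*(-349)) - √(-25))*578 = ((574 + 349) - 5*I)*578 = (923 - 5*I)*578 = 533494 - 2890*I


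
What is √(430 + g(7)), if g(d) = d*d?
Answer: √479 ≈ 21.886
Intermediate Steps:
g(d) = d²
√(430 + g(7)) = √(430 + 7²) = √(430 + 49) = √479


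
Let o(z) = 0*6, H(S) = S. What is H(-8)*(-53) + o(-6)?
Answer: 424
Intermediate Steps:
o(z) = 0
H(-8)*(-53) + o(-6) = -8*(-53) + 0 = 424 + 0 = 424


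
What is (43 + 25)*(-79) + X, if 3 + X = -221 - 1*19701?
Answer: -25297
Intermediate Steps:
X = -19925 (X = -3 + (-221 - 1*19701) = -3 + (-221 - 19701) = -3 - 19922 = -19925)
(43 + 25)*(-79) + X = (43 + 25)*(-79) - 19925 = 68*(-79) - 19925 = -5372 - 19925 = -25297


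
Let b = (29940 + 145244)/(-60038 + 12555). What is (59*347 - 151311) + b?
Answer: -6212755938/47483 ≈ -1.3084e+5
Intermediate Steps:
b = -175184/47483 (b = 175184/(-47483) = 175184*(-1/47483) = -175184/47483 ≈ -3.6894)
(59*347 - 151311) + b = (59*347 - 151311) - 175184/47483 = (20473 - 151311) - 175184/47483 = -130838 - 175184/47483 = -6212755938/47483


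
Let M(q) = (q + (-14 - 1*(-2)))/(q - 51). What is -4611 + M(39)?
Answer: -18453/4 ≈ -4613.3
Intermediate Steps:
M(q) = (-12 + q)/(-51 + q) (M(q) = (q + (-14 + 2))/(-51 + q) = (q - 12)/(-51 + q) = (-12 + q)/(-51 + q))
-4611 + M(39) = -4611 + (-12 + 39)/(-51 + 39) = -4611 + 27/(-12) = -4611 - 1/12*27 = -4611 - 9/4 = -18453/4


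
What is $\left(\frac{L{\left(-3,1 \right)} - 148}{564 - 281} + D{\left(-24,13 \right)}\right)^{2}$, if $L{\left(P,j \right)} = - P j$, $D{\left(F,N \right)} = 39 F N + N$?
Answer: $\frac{11833668800100}{80089} \approx 1.4776 \cdot 10^{8}$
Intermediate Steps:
$D{\left(F,N \right)} = N + 39 F N$ ($D{\left(F,N \right)} = 39 F N + N = N + 39 F N$)
$L{\left(P,j \right)} = - P j$
$\left(\frac{L{\left(-3,1 \right)} - 148}{564 - 281} + D{\left(-24,13 \right)}\right)^{2} = \left(\frac{\left(-1\right) \left(-3\right) 1 - 148}{564 - 281} + 13 \left(1 + 39 \left(-24\right)\right)\right)^{2} = \left(\frac{3 - 148}{283} + 13 \left(1 - 936\right)\right)^{2} = \left(\left(-145\right) \frac{1}{283} + 13 \left(-935\right)\right)^{2} = \left(- \frac{145}{283} - 12155\right)^{2} = \left(- \frac{3440010}{283}\right)^{2} = \frac{11833668800100}{80089}$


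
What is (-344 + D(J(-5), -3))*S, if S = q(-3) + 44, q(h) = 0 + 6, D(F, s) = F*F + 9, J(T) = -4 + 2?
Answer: -16550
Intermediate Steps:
J(T) = -2
D(F, s) = 9 + F² (D(F, s) = F² + 9 = 9 + F²)
q(h) = 6
S = 50 (S = 6 + 44 = 50)
(-344 + D(J(-5), -3))*S = (-344 + (9 + (-2)²))*50 = (-344 + (9 + 4))*50 = (-344 + 13)*50 = -331*50 = -16550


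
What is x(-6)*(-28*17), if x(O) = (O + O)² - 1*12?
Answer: -62832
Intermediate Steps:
x(O) = -12 + 4*O² (x(O) = (2*O)² - 12 = 4*O² - 12 = -12 + 4*O²)
x(-6)*(-28*17) = (-12 + 4*(-6)²)*(-28*17) = (-12 + 4*36)*(-476) = (-12 + 144)*(-476) = 132*(-476) = -62832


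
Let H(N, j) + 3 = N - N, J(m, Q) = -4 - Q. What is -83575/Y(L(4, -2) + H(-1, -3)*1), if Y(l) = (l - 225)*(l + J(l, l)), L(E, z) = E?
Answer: -83575/896 ≈ -93.276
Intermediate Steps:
H(N, j) = -3 (H(N, j) = -3 + (N - N) = -3 + 0 = -3)
Y(l) = 900 - 4*l (Y(l) = (l - 225)*(l + (-4 - l)) = (-225 + l)*(-4) = 900 - 4*l)
-83575/Y(L(4, -2) + H(-1, -3)*1) = -83575/(900 - 4*(4 - 3*1)) = -83575/(900 - 4*(4 - 3)) = -83575/(900 - 4*1) = -83575/(900 - 4) = -83575/896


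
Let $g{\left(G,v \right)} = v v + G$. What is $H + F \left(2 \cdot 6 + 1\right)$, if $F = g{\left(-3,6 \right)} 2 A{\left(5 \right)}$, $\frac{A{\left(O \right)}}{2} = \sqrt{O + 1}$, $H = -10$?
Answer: $-10 + 1716 \sqrt{6} \approx 4193.3$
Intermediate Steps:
$A{\left(O \right)} = 2 \sqrt{1 + O}$ ($A{\left(O \right)} = 2 \sqrt{O + 1} = 2 \sqrt{1 + O}$)
$g{\left(G,v \right)} = G + v^{2}$ ($g{\left(G,v \right)} = v^{2} + G = G + v^{2}$)
$F = 132 \sqrt{6}$ ($F = \left(-3 + 6^{2}\right) 2 \cdot 2 \sqrt{1 + 5} = \left(-3 + 36\right) 2 \cdot 2 \sqrt{6} = 33 \cdot 2 \cdot 2 \sqrt{6} = 66 \cdot 2 \sqrt{6} = 132 \sqrt{6} \approx 323.33$)
$H + F \left(2 \cdot 6 + 1\right) = -10 + 132 \sqrt{6} \left(2 \cdot 6 + 1\right) = -10 + 132 \sqrt{6} \left(12 + 1\right) = -10 + 132 \sqrt{6} \cdot 13 = -10 + 1716 \sqrt{6}$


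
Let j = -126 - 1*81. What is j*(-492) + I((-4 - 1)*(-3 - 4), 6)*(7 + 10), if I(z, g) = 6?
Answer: 101946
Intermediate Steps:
j = -207 (j = -126 - 81 = -207)
j*(-492) + I((-4 - 1)*(-3 - 4), 6)*(7 + 10) = -207*(-492) + 6*(7 + 10) = 101844 + 6*17 = 101844 + 102 = 101946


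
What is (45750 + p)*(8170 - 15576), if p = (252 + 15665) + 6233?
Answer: -502867400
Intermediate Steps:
p = 22150 (p = 15917 + 6233 = 22150)
(45750 + p)*(8170 - 15576) = (45750 + 22150)*(8170 - 15576) = 67900*(-7406) = -502867400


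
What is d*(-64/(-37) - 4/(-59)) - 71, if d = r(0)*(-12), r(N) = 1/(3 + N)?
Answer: -170689/2183 ≈ -78.190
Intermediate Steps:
d = -4 (d = -12/(3 + 0) = -12/3 = (1/3)*(-12) = -4)
d*(-64/(-37) - 4/(-59)) - 71 = -4*(-64/(-37) - 4/(-59)) - 71 = -4*(-64*(-1/37) - 4*(-1/59)) - 71 = -4*(64/37 + 4/59) - 71 = -4*3924/2183 - 71 = -15696/2183 - 71 = -170689/2183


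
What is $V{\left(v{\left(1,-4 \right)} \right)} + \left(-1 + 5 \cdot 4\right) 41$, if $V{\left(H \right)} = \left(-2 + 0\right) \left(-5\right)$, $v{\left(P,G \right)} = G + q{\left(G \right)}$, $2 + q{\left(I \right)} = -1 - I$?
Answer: $789$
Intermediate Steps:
$q{\left(I \right)} = -3 - I$ ($q{\left(I \right)} = -2 - \left(1 + I\right) = -3 - I$)
$v{\left(P,G \right)} = -3$ ($v{\left(P,G \right)} = G - \left(3 + G\right) = -3$)
$V{\left(H \right)} = 10$ ($V{\left(H \right)} = \left(-2\right) \left(-5\right) = 10$)
$V{\left(v{\left(1,-4 \right)} \right)} + \left(-1 + 5 \cdot 4\right) 41 = 10 + \left(-1 + 5 \cdot 4\right) 41 = 10 + \left(-1 + 20\right) 41 = 10 + 19 \cdot 41 = 10 + 779 = 789$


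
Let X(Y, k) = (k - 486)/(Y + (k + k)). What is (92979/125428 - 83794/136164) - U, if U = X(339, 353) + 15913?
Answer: -3736841259633529/234833200140 ≈ -15913.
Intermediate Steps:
X(Y, k) = (-486 + k)/(Y + 2*k)
U = 875208/55 (U = (-486 + 353)/(339 + 2*353) + 15913 = -133/(339 + 706) + 15913 = -133/1045 + 15913 = (1/1045)*(-133) + 15913 = -7/55 + 15913 = 875208/55 ≈ 15913.)
(92979/125428 - 83794/136164) - U = (92979/125428 - 83794/136164) - 1*875208/55 = (92979*(1/125428) - 83794*1/136164) - 875208/55 = (92979/125428 - 41897/68082) - 875208/55 = 537569681/4269694548 - 875208/55 = -3736841259633529/234833200140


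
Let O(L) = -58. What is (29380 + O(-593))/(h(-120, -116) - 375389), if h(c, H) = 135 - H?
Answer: -543/6947 ≈ -0.078163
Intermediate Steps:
(29380 + O(-593))/(h(-120, -116) - 375389) = (29380 - 58)/((135 - 1*(-116)) - 375389) = 29322/((135 + 116) - 375389) = 29322/(251 - 375389) = 29322/(-375138) = 29322*(-1/375138) = -543/6947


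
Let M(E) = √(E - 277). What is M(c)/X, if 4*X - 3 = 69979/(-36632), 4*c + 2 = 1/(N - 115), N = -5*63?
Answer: 36632*I*√205239430/8582155 ≈ 61.15*I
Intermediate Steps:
N = -315
c = -861/1720 (c = -½ + 1/(4*(-315 - 115)) = -½ + (¼)/(-430) = -½ + (¼)*(-1/430) = -½ - 1/1720 = -861/1720 ≈ -0.50058)
M(E) = √(-277 + E)
X = 39917/146528 (X = ¾ + (69979/(-36632))/4 = ¾ + (69979*(-1/36632))/4 = ¾ + (¼)*(-69979/36632) = ¾ - 69979/146528 = 39917/146528 ≈ 0.27242)
M(c)/X = √(-277 - 861/1720)/(39917/146528) = √(-477301/1720)*(146528/39917) = (I*√205239430/860)*(146528/39917) = 36632*I*√205239430/8582155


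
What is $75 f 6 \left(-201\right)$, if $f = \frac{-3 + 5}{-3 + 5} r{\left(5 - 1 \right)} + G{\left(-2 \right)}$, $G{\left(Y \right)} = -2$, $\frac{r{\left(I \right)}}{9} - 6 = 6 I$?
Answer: $-24240600$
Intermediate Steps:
$r{\left(I \right)} = 54 + 54 I$ ($r{\left(I \right)} = 54 + 9 \cdot 6 I = 54 + 54 I$)
$f = 268$ ($f = \frac{-3 + 5}{-3 + 5} \left(54 + 54 \left(5 - 1\right)\right) - 2 = \frac{2}{2} \left(54 + 54 \left(5 - 1\right)\right) - 2 = 2 \cdot \frac{1}{2} \left(54 + 54 \cdot 4\right) - 2 = 1 \left(54 + 216\right) - 2 = 1 \cdot 270 - 2 = 270 - 2 = 268$)
$75 f 6 \left(-201\right) = 75 \cdot 268 \cdot 6 \left(-201\right) = 75 \cdot 1608 \left(-201\right) = 120600 \left(-201\right) = -24240600$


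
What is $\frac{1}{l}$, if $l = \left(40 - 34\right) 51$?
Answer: $\frac{1}{306} \approx 0.003268$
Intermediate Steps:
$l = 306$ ($l = 6 \cdot 51 = 306$)
$\frac{1}{l} = \frac{1}{306}$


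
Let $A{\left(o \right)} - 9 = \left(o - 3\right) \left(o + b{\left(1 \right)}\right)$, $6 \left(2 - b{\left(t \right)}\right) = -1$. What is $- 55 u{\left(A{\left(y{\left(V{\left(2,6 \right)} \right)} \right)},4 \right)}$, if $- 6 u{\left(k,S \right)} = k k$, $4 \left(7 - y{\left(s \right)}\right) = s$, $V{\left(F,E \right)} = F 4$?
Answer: $\frac{134750}{27} \approx 4990.7$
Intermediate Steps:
$b{\left(t \right)} = \frac{13}{6}$ ($b{\left(t \right)} = 2 - - \frac{1}{6} = 2 + \frac{1}{6} = \frac{13}{6}$)
$V{\left(F,E \right)} = 4 F$
$y{\left(s \right)} = 7 - \frac{s}{4}$
$A{\left(o \right)} = 9 + \left(-3 + o\right) \left(\frac{13}{6} + o\right)$ ($A{\left(o \right)} = 9 + \left(o - 3\right) \left(o + \frac{13}{6}\right) = 9 + \left(-3 + o\right) \left(\frac{13}{6} + o\right)$)
$u{\left(k,S \right)} = - \frac{k^{2}}{6}$ ($u{\left(k,S \right)} = - \frac{k k}{6} = - \frac{k^{2}}{6}$)
$- 55 u{\left(A{\left(y{\left(V{\left(2,6 \right)} \right)} \right)},4 \right)} = - 55 \left(- \frac{\left(\frac{5}{2} + \left(7 - \frac{4 \cdot 2}{4}\right)^{2} - \frac{5 \left(7 - \frac{4 \cdot 2}{4}\right)}{6}\right)^{2}}{6}\right) = - 55 \left(- \frac{\left(\frac{5}{2} + \left(7 - 2\right)^{2} - \frac{5 \left(7 - 2\right)}{6}\right)^{2}}{6}\right) = - 55 \left(- \frac{\left(\frac{5}{2} + 5^{2} - \frac{25}{6}\right)^{2}}{6}\right) = - 55 \left(- \frac{\left(\frac{5}{2} + 25 - \frac{25}{6}\right)^{2}}{6}\right) = - 55 \left(- \frac{\left(\frac{70}{3}\right)^{2}}{6}\right) = - 55 \left(\left(- \frac{1}{6}\right) \frac{4900}{9}\right) = \left(-55\right) \left(- \frac{2450}{27}\right) = \frac{134750}{27}$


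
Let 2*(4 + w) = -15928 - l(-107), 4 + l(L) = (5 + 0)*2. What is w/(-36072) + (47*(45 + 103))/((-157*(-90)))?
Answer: 6732353/9438840 ≈ 0.71326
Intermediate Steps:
l(L) = 6 (l(L) = -4 + (5 + 0)*2 = -4 + 5*2 = -4 + 10 = 6)
w = -7971 (w = -4 + (-15928 - 1*6)/2 = -4 + (-15928 - 6)/2 = -4 + (1/2)*(-15934) = -4 - 7967 = -7971)
w/(-36072) + (47*(45 + 103))/((-157*(-90))) = -7971/(-36072) + (47*(45 + 103))/((-157*(-90))) = -7971*(-1/36072) + (47*148)/14130 = 2657/12024 + 6956*(1/14130) = 2657/12024 + 3478/7065 = 6732353/9438840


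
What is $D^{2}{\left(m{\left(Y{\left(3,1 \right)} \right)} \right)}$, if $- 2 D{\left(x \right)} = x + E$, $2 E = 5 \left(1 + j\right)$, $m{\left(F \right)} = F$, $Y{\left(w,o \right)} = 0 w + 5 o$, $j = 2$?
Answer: $\frac{625}{16} \approx 39.063$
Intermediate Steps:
$Y{\left(w,o \right)} = 5 o$ ($Y{\left(w,o \right)} = 0 + 5 o = 5 o$)
$E = \frac{15}{2}$ ($E = \frac{5 \left(1 + 2\right)}{2} = \frac{5 \cdot 3}{2} = \frac{1}{2} \cdot 15 = \frac{15}{2} \approx 7.5$)
$D{\left(x \right)} = - \frac{15}{4} - \frac{x}{2}$ ($D{\left(x \right)} = - \frac{x + \frac{15}{2}}{2} = - \frac{\frac{15}{2} + x}{2} = - \frac{15}{4} - \frac{x}{2}$)
$D^{2}{\left(m{\left(Y{\left(3,1 \right)} \right)} \right)} = \left(- \frac{15}{4} - \frac{5 \cdot 1}{2}\right)^{2} = \left(- \frac{15}{4} - \frac{5}{2}\right)^{2} = \left(- \frac{25}{4}\right)^{2} = \frac{625}{16}$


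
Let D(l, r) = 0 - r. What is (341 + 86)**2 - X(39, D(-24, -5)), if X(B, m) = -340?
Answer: 182669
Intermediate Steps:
D(l, r) = -r
(341 + 86)**2 - X(39, D(-24, -5)) = (341 + 86)**2 - 1*(-340) = 427**2 + 340 = 182329 + 340 = 182669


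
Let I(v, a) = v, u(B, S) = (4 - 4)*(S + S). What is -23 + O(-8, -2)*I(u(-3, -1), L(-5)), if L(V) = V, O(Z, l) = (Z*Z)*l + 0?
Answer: -23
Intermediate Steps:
u(B, S) = 0 (u(B, S) = 0*(2*S) = 0)
O(Z, l) = l*Z² (O(Z, l) = Z²*l + 0 = l*Z² + 0 = l*Z²)
-23 + O(-8, -2)*I(u(-3, -1), L(-5)) = -23 - 2*(-8)²*0 = -23 - 2*64*0 = -23 - 128*0 = -23 + 0 = -23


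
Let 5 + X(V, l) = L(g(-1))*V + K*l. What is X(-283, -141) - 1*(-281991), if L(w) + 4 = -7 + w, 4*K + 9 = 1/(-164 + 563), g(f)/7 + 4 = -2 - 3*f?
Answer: 77501537/266 ≈ 2.9136e+5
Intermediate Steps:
g(f) = -42 - 21*f (g(f) = -28 + 7*(-2 - 3*f) = -28 + (-14 - 21*f) = -42 - 21*f)
K = -1795/798 (K = -9/4 + 1/(4*(-164 + 563)) = -9/4 + (1/4)/399 = -9/4 + (1/4)*(1/399) = -9/4 + 1/1596 = -1795/798 ≈ -2.2494)
L(w) = -11 + w (L(w) = -4 + (-7 + w) = -11 + w)
X(V, l) = -5 - 32*V - 1795*l/798 (X(V, l) = -5 + ((-11 + (-42 - 21*(-1)))*V - 1795*l/798) = -5 + ((-11 + (-42 + 21))*V - 1795*l/798) = -5 + ((-11 - 21)*V - 1795*l/798) = -5 + (-32*V - 1795*l/798) = -5 - 32*V - 1795*l/798)
X(-283, -141) - 1*(-281991) = (-5 - 32*(-283) - 1795/798*(-141)) - 1*(-281991) = (-5 + 9056 + 84365/266) + 281991 = 2491931/266 + 281991 = 77501537/266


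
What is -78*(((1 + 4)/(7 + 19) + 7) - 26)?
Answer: 1467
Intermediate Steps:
-78*(((1 + 4)/(7 + 19) + 7) - 26) = -78*((5/26 + 7) - 26) = -78*(187/26 - 26) = -78*(-489/26) = 1467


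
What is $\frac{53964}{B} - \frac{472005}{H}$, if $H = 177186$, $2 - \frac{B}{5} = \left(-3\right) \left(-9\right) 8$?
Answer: $- \frac{1677785109}{31598170} \approx -53.098$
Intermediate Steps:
$B = -1070$ ($B = 10 - 5 \left(-3\right) \left(-9\right) 8 = 10 - 5 \cdot 27 \cdot 8 = 10 - 1080 = -1070$)
$\frac{53964}{B} - \frac{472005}{H} = \frac{53964}{-1070} - \frac{472005}{177186} = 53964 \left(- \frac{1}{1070}\right) - \frac{157335}{59062} = - \frac{26982}{535} - \frac{157335}{59062} = - \frac{1677785109}{31598170}$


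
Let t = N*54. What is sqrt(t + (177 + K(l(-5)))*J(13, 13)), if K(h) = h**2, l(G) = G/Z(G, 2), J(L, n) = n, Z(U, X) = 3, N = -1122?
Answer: I*sqrt(524258)/3 ≈ 241.35*I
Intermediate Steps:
l(G) = G/3
t = -60588 (t = -1122*54 = -60588)
sqrt(t + (177 + K(l(-5)))*J(13, 13)) = sqrt(-60588 + (177 + ((1/3)*(-5))**2)*13) = sqrt(-60588 + (177 + (-5/3)**2)*13) = sqrt(-60588 + (177 + 25/9)*13) = sqrt(-60588 + (1618/9)*13) = sqrt(-60588 + 21034/9) = sqrt(-524258/9) = I*sqrt(524258)/3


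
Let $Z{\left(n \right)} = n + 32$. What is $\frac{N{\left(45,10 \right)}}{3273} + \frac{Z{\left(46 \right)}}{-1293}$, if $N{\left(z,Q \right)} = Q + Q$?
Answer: $- \frac{76478}{1410663} \approx -0.054214$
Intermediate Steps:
$N{\left(z,Q \right)} = 2 Q$
$Z{\left(n \right)} = 32 + n$
$\frac{N{\left(45,10 \right)}}{3273} + \frac{Z{\left(46 \right)}}{-1293} = \frac{2 \cdot 10}{3273} + \frac{32 + 46}{-1293} = 20 \cdot \frac{1}{3273} + 78 \left(- \frac{1}{1293}\right) = \frac{20}{3273} - \frac{26}{431} = - \frac{76478}{1410663}$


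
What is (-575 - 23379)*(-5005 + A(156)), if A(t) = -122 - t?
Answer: 126548982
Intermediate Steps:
(-575 - 23379)*(-5005 + A(156)) = (-575 - 23379)*(-5005 + (-122 - 1*156)) = -23954*(-5005 + (-122 - 156)) = -23954*(-5005 - 278) = -23954*(-5283) = 126548982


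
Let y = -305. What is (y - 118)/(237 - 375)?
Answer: 141/46 ≈ 3.0652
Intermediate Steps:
(y - 118)/(237 - 375) = (-305 - 118)/(237 - 375) = -423/(-138) = -423*(-1/138) = 141/46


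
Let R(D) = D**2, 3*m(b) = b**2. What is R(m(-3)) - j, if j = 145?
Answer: -136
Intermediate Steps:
m(b) = b**2/3
R(m(-3)) - j = ((1/3)*(-3)**2)**2 - 1*145 = ((1/3)*9)**2 - 145 = 3**2 - 145 = 9 - 145 = -136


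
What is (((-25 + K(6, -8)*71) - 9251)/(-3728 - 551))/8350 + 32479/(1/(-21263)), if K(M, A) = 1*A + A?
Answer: -12337465598928819/17864825 ≈ -6.9060e+8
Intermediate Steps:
K(M, A) = 2*A (K(M, A) = A + A = 2*A)
(((-25 + K(6, -8)*71) - 9251)/(-3728 - 551))/8350 + 32479/(1/(-21263)) = (((-25 + (2*(-8))*71) - 9251)/(-3728 - 551))/8350 + 32479/(1/(-21263)) = (((-25 - 16*71) - 9251)/(-4279))*(1/8350) + 32479/(-1/21263) = (((-25 - 1136) - 9251)*(-1/4279))*(1/8350) + 32479*(-21263) = ((-1161 - 9251)*(-1/4279))*(1/8350) - 690600977 = -10412*(-1/4279)*(1/8350) - 690600977 = (10412/4279)*(1/8350) - 690600977 = 5206/17864825 - 690600977 = -12337465598928819/17864825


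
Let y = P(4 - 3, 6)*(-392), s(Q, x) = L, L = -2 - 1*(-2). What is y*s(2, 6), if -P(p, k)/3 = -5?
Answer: 0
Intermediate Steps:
P(p, k) = 15 (P(p, k) = -3*(-5) = 15)
L = 0 (L = -2 + 2 = 0)
s(Q, x) = 0
y = -5880 (y = 15*(-392) = -5880)
y*s(2, 6) = -5880*0 = 0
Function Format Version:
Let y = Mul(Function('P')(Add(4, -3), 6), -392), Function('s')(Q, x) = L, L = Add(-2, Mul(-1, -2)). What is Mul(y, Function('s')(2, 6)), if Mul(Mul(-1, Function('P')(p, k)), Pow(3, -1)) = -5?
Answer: 0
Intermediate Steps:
Function('P')(p, k) = 15 (Function('P')(p, k) = Mul(-3, -5) = 15)
L = 0 (L = Add(-2, 2) = 0)
Function('s')(Q, x) = 0
y = -5880 (y = Mul(15, -392) = -5880)
Mul(y, Function('s')(2, 6)) = Mul(-5880, 0) = 0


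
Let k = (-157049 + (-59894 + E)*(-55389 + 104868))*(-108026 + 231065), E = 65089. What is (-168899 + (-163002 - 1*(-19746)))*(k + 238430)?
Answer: -9866295756718086670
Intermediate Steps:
k = 31607040355884 (k = (-157049 + (-59894 + 65089)*(-55389 + 104868))*(-108026 + 231065) = (-157049 + 5195*49479)*123039 = (-157049 + 257043405)*123039 = 256886356*123039 = 31607040355884)
(-168899 + (-163002 - 1*(-19746)))*(k + 238430) = (-168899 + (-163002 - 1*(-19746)))*(31607040355884 + 238430) = (-168899 + (-163002 + 19746))*31607040594314 = (-168899 - 143256)*31607040594314 = -312155*31607040594314 = -9866295756718086670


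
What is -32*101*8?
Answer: -25856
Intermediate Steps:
-32*101*8 = -3232*8 = -25856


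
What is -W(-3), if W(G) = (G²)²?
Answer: -81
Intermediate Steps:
W(G) = G⁴
-W(-3) = -1*(-3)⁴ = -1*81 = -81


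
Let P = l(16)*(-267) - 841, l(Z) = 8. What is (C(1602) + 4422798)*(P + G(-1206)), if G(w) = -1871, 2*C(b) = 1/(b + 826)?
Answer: -13015126895934/607 ≈ -2.1442e+10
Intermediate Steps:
C(b) = 1/(2*(826 + b)) (C(b) = 1/(2*(b + 826)) = 1/(2*(826 + b)))
P = -2977 (P = 8*(-267) - 841 = -2136 - 841 = -2977)
(C(1602) + 4422798)*(P + G(-1206)) = (1/(2*(826 + 1602)) + 4422798)*(-2977 - 1871) = ((½)/2428 + 4422798)*(-4848) = ((½)*(1/2428) + 4422798)*(-4848) = (1/4856 + 4422798)*(-4848) = (21477107089/4856)*(-4848) = -13015126895934/607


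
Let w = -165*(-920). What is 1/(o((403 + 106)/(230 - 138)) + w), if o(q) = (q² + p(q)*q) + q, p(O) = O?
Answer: 4232/642700095 ≈ 6.5847e-6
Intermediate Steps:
w = 151800
o(q) = q + 2*q² (o(q) = (q² + q*q) + q = (q² + q²) + q = 2*q² + q = q + 2*q²)
1/(o((403 + 106)/(230 - 138)) + w) = 1/(((403 + 106)/(230 - 138))*(1 + 2*((403 + 106)/(230 - 138))) + 151800) = 1/((509/92)*(1 + 2*(509/92)) + 151800) = 1/((509*(1/92))*(1 + 2*(509*(1/92))) + 151800) = 1/(509*(1 + 2*(509/92))/92 + 151800) = 1/(509*(1 + 509/46)/92 + 151800) = 1/((509/92)*(555/46) + 151800) = 1/(282495/4232 + 151800) = 1/(642700095/4232) = 4232/642700095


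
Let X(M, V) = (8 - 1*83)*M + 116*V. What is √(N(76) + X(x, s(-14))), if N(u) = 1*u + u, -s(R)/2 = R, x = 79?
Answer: 5*I*√101 ≈ 50.249*I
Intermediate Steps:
s(R) = -2*R
N(u) = 2*u (N(u) = u + u = 2*u)
X(M, V) = -75*M + 116*V (X(M, V) = (8 - 83)*M + 116*V = -75*M + 116*V)
√(N(76) + X(x, s(-14))) = √(2*76 + (-75*79 + 116*(-2*(-14)))) = √(152 + (-5925 + 116*28)) = √(152 + (-5925 + 3248)) = √(152 - 2677) = √(-2525) = 5*I*√101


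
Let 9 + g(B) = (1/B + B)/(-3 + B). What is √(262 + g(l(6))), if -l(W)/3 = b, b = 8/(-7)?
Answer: √37682/12 ≈ 16.177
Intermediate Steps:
b = -8/7 (b = 8*(-⅐) = -8/7 ≈ -1.1429)
l(W) = 24/7 (l(W) = -3*(-8/7) = 24/7)
g(B) = -9 + (B + 1/B)/(-3 + B) (g(B) = -9 + (1/B + B)/(-3 + B) = -9 + (B + 1/B)/(-3 + B))
√(262 + g(l(6))) = √(262 + (1 - 8*(24/7)² + 27*(24/7))/((24/7)*(-3 + 24/7))) = √(262 + 7*(1 - 8*576/49 + 648/7)/(24*(3/7))) = √(262 + (7/24)*(7/3)*(1 - 4608/49 + 648/7)) = √(262 + (7/24)*(7/3)*(-23/49)) = √(262 - 23/72) = √(18841/72) = √37682/12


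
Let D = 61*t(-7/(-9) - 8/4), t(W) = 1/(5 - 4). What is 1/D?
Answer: 1/61 ≈ 0.016393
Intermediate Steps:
t(W) = 1 (t(W) = 1/1 = 1)
D = 61 (D = 61*1 = 61)
1/D = 1/61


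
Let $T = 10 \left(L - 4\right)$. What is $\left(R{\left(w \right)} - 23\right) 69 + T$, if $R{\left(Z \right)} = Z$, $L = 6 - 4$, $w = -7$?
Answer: $-2090$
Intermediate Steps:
$L = 2$ ($L = 6 - 4 = 2$)
$T = -20$ ($T = 10 \left(2 - 4\right) = 10 \left(-2\right) = -20$)
$\left(R{\left(w \right)} - 23\right) 69 + T = \left(-7 - 23\right) 69 - 20 = \left(-30\right) 69 - 20 = -2070 - 20 = -2090$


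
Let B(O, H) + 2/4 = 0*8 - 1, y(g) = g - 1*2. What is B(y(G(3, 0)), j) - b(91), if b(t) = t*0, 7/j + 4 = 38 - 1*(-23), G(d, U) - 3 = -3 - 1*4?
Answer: -3/2 ≈ -1.5000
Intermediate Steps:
G(d, U) = -4 (G(d, U) = 3 + (-3 - 1*4) = 3 + (-3 - 4) = 3 - 7 = -4)
j = 7/57 (j = 7/(-4 + (38 - 1*(-23))) = 7/(-4 + (38 + 23)) = 7/(-4 + 61) = 7/57 ≈ 0.12281)
y(g) = -2 + g (y(g) = g - 2 = -2 + g)
b(t) = 0
B(O, H) = -3/2 (B(O, H) = -½ + (0*8 - 1) = -½ + (0 - 1) = -½ - 1 = -3/2)
B(y(G(3, 0)), j) - b(91) = -3/2 - 1*0 = -3/2 + 0 = -3/2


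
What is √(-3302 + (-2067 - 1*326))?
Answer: I*√5695 ≈ 75.465*I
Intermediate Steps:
√(-3302 + (-2067 - 1*326)) = √(-3302 + (-2067 - 326)) = √(-3302 - 2393) = √(-5695) = I*√5695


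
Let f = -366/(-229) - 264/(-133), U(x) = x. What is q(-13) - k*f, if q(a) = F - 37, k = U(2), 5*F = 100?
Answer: -736037/30457 ≈ -24.166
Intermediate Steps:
F = 20 (F = (⅕)*100 = 20)
k = 2
q(a) = -17 (q(a) = 20 - 37 = -17)
f = 109134/30457 (f = -366*(-1/229) - 264*(-1/133) = 366/229 + 264/133 = 109134/30457 ≈ 3.5832)
q(-13) - k*f = -17 - 2*109134/30457 = -17 - 1*218268/30457 = -17 - 218268/30457 = -736037/30457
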